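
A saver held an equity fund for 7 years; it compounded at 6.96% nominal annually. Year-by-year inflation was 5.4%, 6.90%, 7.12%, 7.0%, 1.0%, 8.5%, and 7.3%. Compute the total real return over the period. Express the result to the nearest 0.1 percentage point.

5.5%

Cumulative inflation factor: 1.054 × 1.0690 × 1.0712 × 1.070 × 1.010 × 1.085 × 1.073 ≈ 1.51853.
Nominal growth factor: 1.60158. Real growth factor = 1.60158 / 1.51853 ≈ 1.05469.
Total real return ≈ 5.4693%.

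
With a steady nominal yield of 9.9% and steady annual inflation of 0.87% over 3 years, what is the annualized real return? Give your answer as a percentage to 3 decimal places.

With constant rates the annual real return is the same each year: (1+9.9%)/(1+0.87%) − 1 = 0.08952.

8.952%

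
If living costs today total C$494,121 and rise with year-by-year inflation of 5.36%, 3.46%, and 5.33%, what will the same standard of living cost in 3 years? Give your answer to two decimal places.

C$567,327.23

Cumulative price-level factor: 1.0536 × 1.0346 × 1.0533 ≈ 1.1481544680.
The nominal amount required is C$494,121 scaled up by that factor.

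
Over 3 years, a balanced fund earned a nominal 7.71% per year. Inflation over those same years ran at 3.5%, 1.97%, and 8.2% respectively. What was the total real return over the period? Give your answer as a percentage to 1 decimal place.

9.4%

Cumulative inflation factor: 1.035 × 1.0197 × 1.082 ≈ 1.14193.
Nominal growth factor: 1.24959. Real growth factor = 1.24959 / 1.14193 ≈ 1.09428.
Total real return ≈ 9.4279%.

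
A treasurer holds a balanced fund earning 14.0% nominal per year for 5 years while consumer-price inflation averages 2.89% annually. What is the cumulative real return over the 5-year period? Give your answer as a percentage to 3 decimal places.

66.978%

The annual real rate is (1+14.0%)/(1+2.89%) − 1 = 10.7979%.
Compounded over 5 years: (1 + 0.107979)^5 − 1 ≈ 0.66978.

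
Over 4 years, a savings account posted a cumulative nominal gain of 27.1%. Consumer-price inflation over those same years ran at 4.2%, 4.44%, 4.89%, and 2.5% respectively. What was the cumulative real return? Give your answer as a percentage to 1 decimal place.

8.6%

Cumulative inflation factor: 1.042 × 1.0444 × 1.0489 × 1.025 ≈ 1.17002.
Nominal growth factor: 1.27100. Real growth factor = 1.27100 / 1.17002 ≈ 1.08631.
Total real return ≈ 8.6308%.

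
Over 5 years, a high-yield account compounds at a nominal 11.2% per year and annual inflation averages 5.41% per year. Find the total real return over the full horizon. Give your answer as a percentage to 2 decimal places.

The annual real rate is (1+11.2%)/(1+5.41%) − 1 = 5.4928%.
Compounded over 5 years: (1 + 0.054928)^5 − 1 ≈ 0.30652.

30.65%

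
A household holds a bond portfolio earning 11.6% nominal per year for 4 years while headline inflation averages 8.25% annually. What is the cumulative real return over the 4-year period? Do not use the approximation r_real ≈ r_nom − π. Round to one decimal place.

13.0%

The annual real rate is (1+11.6%)/(1+8.25%) − 1 = 3.0947%.
Compounded over 4 years: (1 + 0.030947)^4 − 1 ≈ 0.12965.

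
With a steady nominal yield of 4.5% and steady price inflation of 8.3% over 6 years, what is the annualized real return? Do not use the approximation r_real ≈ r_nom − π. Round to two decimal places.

-3.51%

With constant rates the annual real return is the same each year: (1+4.5%)/(1+8.3%) − 1 = -0.03509.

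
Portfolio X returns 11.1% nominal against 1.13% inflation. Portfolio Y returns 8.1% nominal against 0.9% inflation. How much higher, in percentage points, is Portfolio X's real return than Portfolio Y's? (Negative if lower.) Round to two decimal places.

2.72

Portfolio X real return: 1.111/1.0113 − 1 = 9.859%.
Portfolio Y real return: 1.081/1.009 − 1 = 7.136%.
Difference: 9.859 − 7.136 = 2.723 pp.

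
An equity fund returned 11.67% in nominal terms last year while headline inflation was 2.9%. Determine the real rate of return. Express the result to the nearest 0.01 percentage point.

8.52%

Real return via the Fisher equation: (1 + 11.67%)/(1 + 2.9%) − 1 = 1.1167/1.029 − 1 ≈ 0.08523.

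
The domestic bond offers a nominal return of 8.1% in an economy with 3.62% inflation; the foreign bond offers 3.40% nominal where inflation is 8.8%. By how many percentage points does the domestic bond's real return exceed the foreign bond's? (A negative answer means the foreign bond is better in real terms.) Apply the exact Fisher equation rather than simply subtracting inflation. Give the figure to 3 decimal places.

9.287

The domestic bond real return: 1.081/1.0362 − 1 = 4.3235%.
The foreign bond real return: 1.0340/1.088 − 1 = -4.9632%.
Difference: 4.3235 − (-4.9632) = 9.2867 pp.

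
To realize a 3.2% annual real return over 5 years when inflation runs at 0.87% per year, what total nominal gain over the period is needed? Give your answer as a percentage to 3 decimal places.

22.239%

Required annual nominal rate: (1+3.2%)(1+0.87%) − 1 = 4.09784%.
Cumulative over 5 years: (1 + 0.0409784)^5 − 1 ≈ 0.22239.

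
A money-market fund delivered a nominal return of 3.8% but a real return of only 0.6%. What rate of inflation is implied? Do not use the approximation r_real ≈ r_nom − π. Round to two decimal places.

3.18%

From (1+r_nom) = (1+r_real)(1+π), we get 1+π = (1 + 3.8%)/(1 + 0.6%) = 1.038/1.006 ≈ 1.03181.
So π ≈ 3.1809%.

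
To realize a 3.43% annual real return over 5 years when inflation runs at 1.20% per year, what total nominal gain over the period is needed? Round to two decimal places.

Required annual nominal rate: (1+3.43%)(1+1.20%) − 1 = 4.67116%.
Cumulative over 5 years: (1 + 0.0467116)^5 − 1 ≈ 0.25642.

25.64%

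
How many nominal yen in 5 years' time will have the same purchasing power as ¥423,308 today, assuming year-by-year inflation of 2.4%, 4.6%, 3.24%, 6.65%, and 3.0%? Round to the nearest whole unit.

Cumulative price-level factor: 1.024 × 1.046 × 1.0324 × 1.0665 × 1.030 ≈ 1.2147243059.
Multiplying ¥423,308 by the price-level factor gives the future nominal sum.

¥514,203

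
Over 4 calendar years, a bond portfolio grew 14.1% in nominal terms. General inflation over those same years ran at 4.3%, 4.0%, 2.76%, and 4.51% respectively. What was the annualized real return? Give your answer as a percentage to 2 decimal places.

Cumulative inflation factor: 1.043 × 1.040 × 1.0276 × 1.0451 ≈ 1.16493.
Nominal growth factor: 1.14100. Real growth factor = 1.14100 / 1.16493 ≈ 0.97946.
Annualized: 0.97946^(1/4) − 1 ≈ -0.00518.

-0.52%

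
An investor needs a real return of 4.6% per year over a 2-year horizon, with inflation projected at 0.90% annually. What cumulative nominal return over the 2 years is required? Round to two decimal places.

11.39%

Required annual nominal rate: (1+4.6%)(1+0.90%) − 1 = 5.5414%.
Cumulative over 2 years: (1 + 0.055414)^2 − 1 ≈ 0.11390.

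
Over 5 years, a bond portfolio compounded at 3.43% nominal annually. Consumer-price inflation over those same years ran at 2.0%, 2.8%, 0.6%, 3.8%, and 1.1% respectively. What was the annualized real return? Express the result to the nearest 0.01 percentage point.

Cumulative inflation factor: 1.020 × 1.028 × 1.006 × 1.038 × 1.011 ≈ 1.10698.
Nominal growth factor: 1.18368. Real growth factor = 1.18368 / 1.10698 ≈ 1.06928.
Annualized: 1.06928^(1/5) − 1 ≈ 0.01349.

1.35%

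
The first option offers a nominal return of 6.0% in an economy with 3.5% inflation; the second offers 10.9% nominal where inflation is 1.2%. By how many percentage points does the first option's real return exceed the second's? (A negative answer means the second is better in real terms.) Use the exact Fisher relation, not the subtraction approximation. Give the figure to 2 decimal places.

-7.17

The first option real return: 1.060/1.035 − 1 = 2.415%.
The second real return: 1.109/1.012 − 1 = 9.585%.
Difference: 2.415 − 9.585 = -7.170 pp.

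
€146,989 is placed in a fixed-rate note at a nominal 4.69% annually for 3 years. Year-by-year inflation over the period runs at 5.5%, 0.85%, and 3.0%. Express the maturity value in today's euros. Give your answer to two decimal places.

Nominal value at maturity: €146,989 × (1 + 4.69%)^3 ≈ €168,655.47.
Price-level factor over 3 years: 1.055 × 1.0085 × 1.030 = 1.095886525.
The maturity value deflated by that factor is the answer in today's purchasing power.

€153,898.66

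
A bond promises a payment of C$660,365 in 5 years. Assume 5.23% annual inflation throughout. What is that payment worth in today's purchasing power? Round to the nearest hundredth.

C$511,783.40

Price-level factor over 5 years: (1 + 5.23%)^5 ≈ 1.2903212570.
Purchasing power today: C$660,365 divided by that factor.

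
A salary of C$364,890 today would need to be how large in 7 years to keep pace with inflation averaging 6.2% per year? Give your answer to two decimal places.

Cumulative price-level factor: (1+6.2%)^7 ≈ 1.5236022917.
The nominal amount required is C$364,890 scaled up by that factor.

C$555,947.24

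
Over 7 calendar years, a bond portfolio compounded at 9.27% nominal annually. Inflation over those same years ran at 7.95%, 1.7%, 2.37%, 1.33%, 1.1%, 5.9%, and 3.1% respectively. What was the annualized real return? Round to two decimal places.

Cumulative inflation factor: 1.0795 × 1.017 × 1.0237 × 1.0133 × 1.011 × 1.059 × 1.031 ≈ 1.25707.
Nominal growth factor: 1.85997. Real growth factor = 1.85997 / 1.25707 ≈ 1.47961.
Annualized: 1.47961^(1/7) − 1 ≈ 0.05756.

5.76%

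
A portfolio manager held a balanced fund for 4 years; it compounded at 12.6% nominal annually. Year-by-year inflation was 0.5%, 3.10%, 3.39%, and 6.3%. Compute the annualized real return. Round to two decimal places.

9.00%

Cumulative inflation factor: 1.005 × 1.0310 × 1.0339 × 1.063 ≈ 1.13877.
Nominal growth factor: 1.60751. Real growth factor = 1.60751 / 1.13877 ≈ 1.41162.
Annualized: 1.41162^(1/4) − 1 ≈ 0.09001.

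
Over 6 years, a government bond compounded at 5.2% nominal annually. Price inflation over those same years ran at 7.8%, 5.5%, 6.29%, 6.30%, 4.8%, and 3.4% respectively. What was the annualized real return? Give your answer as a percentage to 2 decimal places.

-0.45%

Cumulative inflation factor: 1.078 × 1.055 × 1.0629 × 1.0630 × 1.048 × 1.034 ≈ 1.39245.
Nominal growth factor: 1.35548. Real growth factor = 1.35548 / 1.39245 ≈ 0.97345.
Annualized: 0.97345^(1/6) − 1 ≈ -0.00447.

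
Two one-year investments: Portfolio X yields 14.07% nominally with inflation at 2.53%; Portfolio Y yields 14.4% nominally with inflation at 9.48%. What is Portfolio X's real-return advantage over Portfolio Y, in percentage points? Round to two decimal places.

Portfolio X real return: 1.1407/1.0253 − 1 = 11.255%.
Portfolio Y real return: 1.144/1.0948 − 1 = 4.494%.
Difference: 11.255 − 4.494 = 6.761 pp.

6.76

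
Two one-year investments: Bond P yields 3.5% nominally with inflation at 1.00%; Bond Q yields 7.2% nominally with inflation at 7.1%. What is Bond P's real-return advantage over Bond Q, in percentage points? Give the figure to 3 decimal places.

Bond P real return: 1.035/1.0100 − 1 = 2.4752%.
Bond Q real return: 1.072/1.071 − 1 = 0.0934%.
Difference: 2.4752 − 0.0934 = 2.3818 pp.

2.382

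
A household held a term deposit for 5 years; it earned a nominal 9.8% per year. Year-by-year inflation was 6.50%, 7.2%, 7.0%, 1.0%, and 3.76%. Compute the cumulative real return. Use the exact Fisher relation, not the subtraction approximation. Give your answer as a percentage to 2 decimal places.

24.66%

Cumulative inflation factor: 1.0650 × 1.072 × 1.070 × 1.010 × 1.0376 ≈ 1.28020.
Nominal growth factor: 1.59592. Real growth factor = 1.59592 / 1.28020 ≈ 1.24661.
Total real return ≈ 24.6615%.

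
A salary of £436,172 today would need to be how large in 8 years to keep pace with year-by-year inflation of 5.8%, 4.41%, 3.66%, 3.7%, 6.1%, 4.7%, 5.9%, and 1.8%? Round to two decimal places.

Cumulative price-level factor: 1.058 × 1.0441 × 1.0366 × 1.037 × 1.061 × 1.047 × 1.059 × 1.018 ≈ 1.4220783610.
The nominal amount required is £436,172 scaled up by that factor.

£620,270.76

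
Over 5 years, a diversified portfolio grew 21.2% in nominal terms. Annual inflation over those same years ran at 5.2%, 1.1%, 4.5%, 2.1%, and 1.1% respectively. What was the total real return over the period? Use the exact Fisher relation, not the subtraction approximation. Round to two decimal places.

Cumulative inflation factor: 1.052 × 1.011 × 1.045 × 1.021 × 1.011 ≈ 1.14726.
Nominal growth factor: 1.21200. Real growth factor = 1.21200 / 1.14726 ≈ 1.05643.
Total real return ≈ 5.6434%.

5.64%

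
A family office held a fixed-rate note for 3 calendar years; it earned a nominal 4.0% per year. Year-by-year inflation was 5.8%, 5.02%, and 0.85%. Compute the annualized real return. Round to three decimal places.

Cumulative inflation factor: 1.058 × 1.0502 × 1.0085 ≈ 1.12056.
Nominal growth factor: 1.12486. Real growth factor = 1.12486 / 1.12056 ≈ 1.00384.
Annualized: 1.00384^(1/3) − 1 ≈ 0.00128.

0.128%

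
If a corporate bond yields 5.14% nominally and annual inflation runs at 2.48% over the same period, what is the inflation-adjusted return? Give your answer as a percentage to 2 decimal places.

2.60%

Real return via the Fisher equation: (1 + 5.14%)/(1 + 2.48%) − 1 = 1.0514/1.0248 − 1 ≈ 0.02596.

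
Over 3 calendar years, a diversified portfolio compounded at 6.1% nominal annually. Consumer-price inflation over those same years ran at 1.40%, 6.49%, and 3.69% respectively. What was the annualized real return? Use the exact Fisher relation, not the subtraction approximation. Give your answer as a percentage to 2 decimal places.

Cumulative inflation factor: 1.0140 × 1.0649 × 1.0369 ≈ 1.11965.
Nominal growth factor: 1.19439. Real growth factor = 1.19439 / 1.11965 ≈ 1.06675.
Annualized: 1.06675^(1/3) − 1 ≈ 0.02177.

2.18%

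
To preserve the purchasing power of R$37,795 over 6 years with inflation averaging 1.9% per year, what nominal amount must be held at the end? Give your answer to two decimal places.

Cumulative price-level factor: (1+1.9%)^6 ≈ 1.1195541497.
Multiplying R$37,795 by the price-level factor gives the future nominal sum.

R$42,313.55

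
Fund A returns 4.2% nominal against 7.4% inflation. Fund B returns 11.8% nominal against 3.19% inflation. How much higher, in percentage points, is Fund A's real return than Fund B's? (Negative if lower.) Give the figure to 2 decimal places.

Fund A real return: 1.042/1.074 − 1 = -2.980%.
Fund B real return: 1.118/1.0319 − 1 = 8.344%.
Difference: -2.980 − 8.344 = -11.324 pp.

-11.32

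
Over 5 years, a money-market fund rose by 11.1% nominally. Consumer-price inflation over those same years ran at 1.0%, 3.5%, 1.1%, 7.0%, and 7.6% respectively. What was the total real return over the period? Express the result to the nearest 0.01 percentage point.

-8.69%

Cumulative inflation factor: 1.010 × 1.035 × 1.011 × 1.070 × 1.076 ≈ 1.21677.
Nominal growth factor: 1.11100. Real growth factor = 1.11100 / 1.21677 ≈ 0.91307.
Total real return ≈ -8.6928%.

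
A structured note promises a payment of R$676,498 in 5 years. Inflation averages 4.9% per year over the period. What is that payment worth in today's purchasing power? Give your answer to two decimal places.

R$532,585.18

Price-level factor over 5 years: (1 + 4.9%)^5 ≈ 1.2702155965.
Purchasing power today: R$676,498 divided by that factor.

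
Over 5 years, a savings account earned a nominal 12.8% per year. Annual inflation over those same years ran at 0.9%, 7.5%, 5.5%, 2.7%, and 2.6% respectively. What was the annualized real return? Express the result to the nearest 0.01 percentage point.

8.66%

Cumulative inflation factor: 1.009 × 1.075 × 1.055 × 1.027 × 1.026 ≈ 1.20579.
Nominal growth factor: 1.82619. Real growth factor = 1.82619 / 1.20579 ≈ 1.51452.
Annualized: 1.51452^(1/5) − 1 ≈ 0.08656.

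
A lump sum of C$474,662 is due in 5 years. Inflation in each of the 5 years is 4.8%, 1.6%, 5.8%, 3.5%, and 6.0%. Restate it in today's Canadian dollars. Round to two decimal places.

C$384,058.69

Price-level factor over 5 years: 1.048 × 1.016 × 1.058 × 1.035 × 1.060 ≈ 1.2359100772.
Purchasing power today: C$474,662 divided by that factor.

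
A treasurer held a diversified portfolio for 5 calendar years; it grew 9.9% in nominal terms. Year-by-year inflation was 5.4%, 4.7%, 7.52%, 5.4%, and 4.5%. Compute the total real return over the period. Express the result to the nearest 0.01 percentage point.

Cumulative inflation factor: 1.054 × 1.047 × 1.0752 × 1.054 × 1.045 ≈ 1.30687.
Nominal growth factor: 1.09900. Real growth factor = 1.09900 / 1.30687 ≈ 0.84094.
Total real return ≈ -15.9061%.

-15.91%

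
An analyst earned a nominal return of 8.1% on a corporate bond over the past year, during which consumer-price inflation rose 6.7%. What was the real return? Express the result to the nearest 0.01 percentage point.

Real return via the Fisher equation: (1 + 8.1%)/(1 + 6.7%) − 1 = 1.081/1.067 − 1 ≈ 0.01312.

1.31%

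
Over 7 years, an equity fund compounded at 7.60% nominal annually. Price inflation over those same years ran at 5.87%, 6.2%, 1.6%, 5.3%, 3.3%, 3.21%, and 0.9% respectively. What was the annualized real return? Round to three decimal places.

3.710%

Cumulative inflation factor: 1.0587 × 1.062 × 1.016 × 1.053 × 1.033 × 1.0321 × 1.009 ≈ 1.29400.
Nominal growth factor: 1.66988. Real growth factor = 1.66988 / 1.29400 ≈ 1.29049.
Annualized: 1.29049^(1/7) − 1 ≈ 0.03710.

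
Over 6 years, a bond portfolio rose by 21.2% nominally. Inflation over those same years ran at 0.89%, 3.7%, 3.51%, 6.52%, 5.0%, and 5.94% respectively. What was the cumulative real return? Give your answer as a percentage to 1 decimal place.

-5.5%

Cumulative inflation factor: 1.0089 × 1.037 × 1.0351 × 1.0652 × 1.050 × 1.0594 ≈ 1.28319.
Nominal growth factor: 1.21200. Real growth factor = 1.21200 / 1.28319 ≈ 0.94452.
Total real return ≈ -5.5476%.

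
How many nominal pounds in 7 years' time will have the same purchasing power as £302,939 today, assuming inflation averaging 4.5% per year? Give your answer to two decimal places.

£412,258.12

Cumulative price-level factor: (1+4.5%)^7 ≈ 1.3608618305.
Multiplying £302,939 by the price-level factor gives the future nominal sum.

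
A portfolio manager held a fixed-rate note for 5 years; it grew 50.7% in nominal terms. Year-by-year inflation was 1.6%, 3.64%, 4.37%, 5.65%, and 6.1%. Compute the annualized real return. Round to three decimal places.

4.113%

Cumulative inflation factor: 1.016 × 1.0364 × 1.0437 × 1.0565 × 1.061 ≈ 1.23192.
Nominal growth factor: 1.50700. Real growth factor = 1.50700 / 1.23192 ≈ 1.22330.
Annualized: 1.22330^(1/5) − 1 ≈ 0.04113.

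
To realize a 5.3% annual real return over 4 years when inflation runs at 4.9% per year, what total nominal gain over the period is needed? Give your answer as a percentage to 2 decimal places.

48.87%

Required annual nominal rate: (1+5.3%)(1+4.9%) − 1 = 10.4597%.
Cumulative over 4 years: (1 + 0.104597)^4 − 1 ≈ 0.48873.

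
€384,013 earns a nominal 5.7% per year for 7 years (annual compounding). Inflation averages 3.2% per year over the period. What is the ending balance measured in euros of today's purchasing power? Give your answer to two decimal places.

€454,059.70

Nominal value at maturity: €384,013 × (1 + 5.7%)^7 ≈ €566,070.91.
Price-level factor over 7 years: (1 + 3.2%)^7 ≈ 1.2466882924.
Dividing the nominal maturity value by the price-level factor gives the value in today's money.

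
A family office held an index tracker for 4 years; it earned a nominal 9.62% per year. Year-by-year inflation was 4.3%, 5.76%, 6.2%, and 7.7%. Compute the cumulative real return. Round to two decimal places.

14.45%

Cumulative inflation factor: 1.043 × 1.0576 × 1.062 × 1.077 ≈ 1.26167.
Nominal growth factor: 1.44397. Real growth factor = 1.44397 / 1.26167 ≈ 1.14449.
Total real return ≈ 14.4493%.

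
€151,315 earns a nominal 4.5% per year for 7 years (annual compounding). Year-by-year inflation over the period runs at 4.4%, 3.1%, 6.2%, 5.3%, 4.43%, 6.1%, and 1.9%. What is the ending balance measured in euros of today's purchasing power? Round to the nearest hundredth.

€151,519.71

Nominal value at maturity: €151,315 × (1 + 4.5%)^7 ≈ €205,918.81.
Price-level factor over 7 years: 1.044 × 1.031 × 1.062 × 1.053 × 1.0443 × 1.061 × 1.019 ≈ 1.3590232849.
Dividing the nominal maturity value by the price-level factor gives the value in today's money.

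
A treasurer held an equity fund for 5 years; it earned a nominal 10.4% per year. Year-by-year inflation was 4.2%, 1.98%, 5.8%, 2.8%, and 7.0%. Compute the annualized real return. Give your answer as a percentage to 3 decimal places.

5.808%

Cumulative inflation factor: 1.042 × 1.0198 × 1.058 × 1.028 × 1.070 ≈ 1.23665.
Nominal growth factor: 1.64001. Real growth factor = 1.64001 / 1.23665 ≈ 1.32617.
Annualized: 1.32617^(1/5) − 1 ≈ 0.05808.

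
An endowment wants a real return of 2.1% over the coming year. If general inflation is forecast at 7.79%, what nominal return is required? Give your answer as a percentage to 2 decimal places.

By the Fisher equation, 1 + r_nom = (1 + 2.1%)(1 + 7.79%) = 1.021 × 1.0779 = 1.1005359.
So r_nom = 10.05359%.

10.05%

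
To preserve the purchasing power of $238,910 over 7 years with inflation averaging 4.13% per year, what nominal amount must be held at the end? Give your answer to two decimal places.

Cumulative price-level factor: (1+4.13%)^7 ≈ 1.3274894514.
The nominal amount required is $238,910 scaled up by that factor.

$317,150.50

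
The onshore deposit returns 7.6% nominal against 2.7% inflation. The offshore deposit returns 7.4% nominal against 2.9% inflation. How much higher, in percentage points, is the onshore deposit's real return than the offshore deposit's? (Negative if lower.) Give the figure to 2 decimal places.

0.40

The onshore deposit real return: 1.076/1.027 − 1 = 4.771%.
The offshore deposit real return: 1.074/1.029 − 1 = 4.373%.
Difference: 4.771 − 4.373 = 0.398 pp.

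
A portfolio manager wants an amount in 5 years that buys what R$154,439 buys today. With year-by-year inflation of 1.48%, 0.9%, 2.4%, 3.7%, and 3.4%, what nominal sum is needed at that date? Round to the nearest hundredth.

Cumulative price-level factor: 1.0148 × 1.009 × 1.024 × 1.037 × 1.034 ≈ 1.1242706587.
Multiplying R$154,439 by the price-level factor gives the future nominal sum.

R$173,631.24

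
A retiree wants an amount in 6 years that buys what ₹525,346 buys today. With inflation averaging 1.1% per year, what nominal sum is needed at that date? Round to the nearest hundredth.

Cumulative price-level factor: (1+1.1%)^6 ≈ 1.0678418406.
Multiplying ₹525,346 by the price-level factor gives the future nominal sum.

₹560,986.44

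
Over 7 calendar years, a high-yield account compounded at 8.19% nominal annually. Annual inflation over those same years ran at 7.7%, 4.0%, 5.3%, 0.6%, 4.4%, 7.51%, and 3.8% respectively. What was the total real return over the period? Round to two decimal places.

25.51%

Cumulative inflation factor: 1.077 × 1.040 × 1.053 × 1.006 × 1.044 × 1.0751 × 1.038 ≈ 1.38236.
Nominal growth factor: 1.73504. Real growth factor = 1.73504 / 1.38236 ≈ 1.25513.
Total real return ≈ 25.5127%.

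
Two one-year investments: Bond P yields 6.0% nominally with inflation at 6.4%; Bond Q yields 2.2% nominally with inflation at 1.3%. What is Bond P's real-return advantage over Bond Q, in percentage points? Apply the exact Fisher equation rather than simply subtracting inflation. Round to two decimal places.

Bond P real return: 1.060/1.064 − 1 = -0.376%.
Bond Q real return: 1.022/1.013 − 1 = 0.888%.
Difference: -0.376 − 0.888 = -1.264 pp.

-1.26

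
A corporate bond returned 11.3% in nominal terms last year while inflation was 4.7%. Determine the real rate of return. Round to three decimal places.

6.304%

Real return via the Fisher equation: (1 + 11.3%)/(1 + 4.7%) − 1 = 1.113/1.047 − 1 ≈ 0.06304.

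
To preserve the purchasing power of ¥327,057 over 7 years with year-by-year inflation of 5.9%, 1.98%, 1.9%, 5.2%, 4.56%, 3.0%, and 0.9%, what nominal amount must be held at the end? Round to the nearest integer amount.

Cumulative price-level factor: 1.059 × 1.0198 × 1.019 × 1.052 × 1.0456 × 1.030 × 1.009 ≈ 1.2580411794.
The nominal amount required is ¥327,057 scaled up by that factor.

¥411,451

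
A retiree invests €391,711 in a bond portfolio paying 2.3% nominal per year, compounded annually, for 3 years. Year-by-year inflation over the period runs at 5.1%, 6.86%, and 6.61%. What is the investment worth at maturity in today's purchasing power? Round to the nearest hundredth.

€350,248.95

Nominal value at maturity: €391,711 × (1 + 2.3%)^3 ≈ €419,365.47.
Price-level factor over 3 years: 1.051 × 1.0686 × 1.0661 ≈ 1.1973354175.
Dividing the nominal maturity value by the price-level factor gives the value in today's money.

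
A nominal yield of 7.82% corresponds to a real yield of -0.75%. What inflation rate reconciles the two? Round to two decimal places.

From (1+r_nom) = (1+r_real)(1+π), we get 1+π = (1 + 7.82%)/(1 − 0.75%) = 1.0782/0.9925 ≈ 1.08635.
So π ≈ 8.6348%.

8.63%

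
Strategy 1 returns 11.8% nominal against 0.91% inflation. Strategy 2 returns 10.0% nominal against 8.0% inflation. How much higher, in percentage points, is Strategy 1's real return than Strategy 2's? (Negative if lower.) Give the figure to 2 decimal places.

Strategy 1 real return: 1.118/1.0091 − 1 = 10.792%.
Strategy 2 real return: 1.100/1.080 − 1 = 1.852%.
Difference: 10.792 − 1.852 = 8.940 pp.

8.94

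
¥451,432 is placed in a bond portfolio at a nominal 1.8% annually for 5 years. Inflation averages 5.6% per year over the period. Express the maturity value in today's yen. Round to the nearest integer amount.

¥375,847

Nominal value at maturity: ¥451,432 × (1 + 1.8%)^5 ≈ ¥493,550.
Price-level factor over 5 years: (1 + 5.6%)^5 ≈ 1.3131658832.
The maturity value deflated by that factor is the answer in today's purchasing power.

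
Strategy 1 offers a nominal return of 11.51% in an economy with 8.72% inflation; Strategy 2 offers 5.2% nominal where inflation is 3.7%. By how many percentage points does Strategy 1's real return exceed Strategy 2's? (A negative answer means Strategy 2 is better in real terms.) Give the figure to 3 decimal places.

Strategy 1 real return: 1.1151/1.0872 − 1 = 2.5662%.
Strategy 2 real return: 1.052/1.037 − 1 = 1.4465%.
Difference: 2.5662 − 1.4465 = 1.1197 pp.

1.120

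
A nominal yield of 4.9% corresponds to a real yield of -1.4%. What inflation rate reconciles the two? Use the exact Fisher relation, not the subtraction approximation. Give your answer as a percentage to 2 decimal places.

6.39%

From (1+r_nom) = (1+r_real)(1+π), we get 1+π = (1 + 4.9%)/(1 − 1.4%) = 1.049/0.986 ≈ 1.06389.
So π ≈ 6.3895%.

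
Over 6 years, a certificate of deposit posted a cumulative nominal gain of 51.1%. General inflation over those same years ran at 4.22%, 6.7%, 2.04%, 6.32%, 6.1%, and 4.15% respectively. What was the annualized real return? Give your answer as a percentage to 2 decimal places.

2.11%

Cumulative inflation factor: 1.0422 × 1.067 × 1.0204 × 1.0632 × 1.061 × 1.0415 ≈ 1.33314.
Nominal growth factor: 1.51100. Real growth factor = 1.51100 / 1.33314 ≈ 1.13341.
Annualized: 1.13341^(1/6) − 1 ≈ 0.02109.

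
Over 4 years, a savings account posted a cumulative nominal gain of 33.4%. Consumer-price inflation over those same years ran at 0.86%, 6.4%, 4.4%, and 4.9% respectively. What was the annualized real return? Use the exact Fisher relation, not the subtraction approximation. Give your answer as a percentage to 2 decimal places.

Cumulative inflation factor: 1.0086 × 1.064 × 1.044 × 1.049 ≈ 1.17527.
Nominal growth factor: 1.33400. Real growth factor = 1.33400 / 1.17527 ≈ 1.13506.
Annualized: 1.13506^(1/4) − 1 ≈ 0.03218.

3.22%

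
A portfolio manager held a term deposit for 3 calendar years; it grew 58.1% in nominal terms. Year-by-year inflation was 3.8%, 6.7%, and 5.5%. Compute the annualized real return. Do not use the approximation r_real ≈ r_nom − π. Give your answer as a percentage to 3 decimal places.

Cumulative inflation factor: 1.038 × 1.067 × 1.055 ≈ 1.16846.
Nominal growth factor: 1.58100. Real growth factor = 1.58100 / 1.16846 ≈ 1.35306.
Annualized: 1.35306^(1/3) − 1 ≈ 0.10604.

10.604%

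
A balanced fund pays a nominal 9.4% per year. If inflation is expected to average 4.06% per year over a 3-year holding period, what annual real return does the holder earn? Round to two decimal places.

5.13%

With constant rates the annual real return is the same each year: (1+9.4%)/(1+4.06%) − 1 = 0.05132.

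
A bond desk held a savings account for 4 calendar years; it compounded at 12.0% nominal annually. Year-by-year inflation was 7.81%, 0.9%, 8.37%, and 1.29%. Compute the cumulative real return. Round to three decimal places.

Cumulative inflation factor: 1.0781 × 1.009 × 1.0837 × 1.0129 ≈ 1.19406.
Nominal growth factor: 1.57352. Real growth factor = 1.57352 / 1.19406 ≈ 1.31779.
Total real return ≈ 31.7790%.

31.779%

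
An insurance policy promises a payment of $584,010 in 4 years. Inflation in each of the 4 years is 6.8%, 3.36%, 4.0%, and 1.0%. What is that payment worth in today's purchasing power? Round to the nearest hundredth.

Price-level factor over 4 years: 1.068 × 1.0336 × 1.040 × 1.010 ≈ 1.1595205939.
Purchasing power today: $584,010 divided by that factor.

$503,665.05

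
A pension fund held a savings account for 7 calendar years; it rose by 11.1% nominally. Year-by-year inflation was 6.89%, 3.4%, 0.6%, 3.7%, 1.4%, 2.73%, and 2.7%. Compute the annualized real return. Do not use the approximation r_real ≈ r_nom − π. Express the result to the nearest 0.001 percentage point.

-1.483%

Cumulative inflation factor: 1.0689 × 1.034 × 1.006 × 1.037 × 1.014 × 1.0273 × 1.027 ≈ 1.23350.
Nominal growth factor: 1.11100. Real growth factor = 1.11100 / 1.23350 ≈ 0.90069.
Annualized: 0.90069^(1/7) − 1 ≈ -0.01483.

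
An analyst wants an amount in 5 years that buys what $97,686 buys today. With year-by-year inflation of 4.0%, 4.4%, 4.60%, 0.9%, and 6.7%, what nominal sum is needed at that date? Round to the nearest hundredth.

Cumulative price-level factor: 1.040 × 1.044 × 1.0460 × 1.009 × 1.067 ≈ 1.2227033671.
The nominal amount required is $97,686 scaled up by that factor.

$119,441.00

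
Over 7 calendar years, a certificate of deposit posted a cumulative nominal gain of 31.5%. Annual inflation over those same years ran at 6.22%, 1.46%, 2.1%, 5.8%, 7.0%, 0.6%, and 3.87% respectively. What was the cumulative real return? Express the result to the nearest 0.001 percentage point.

1.028%

Cumulative inflation factor: 1.0622 × 1.0146 × 1.021 × 1.058 × 1.070 × 1.006 × 1.0387 ≈ 1.30162.
Nominal growth factor: 1.31500. Real growth factor = 1.31500 / 1.30162 ≈ 1.01028.
Total real return ≈ 1.0279%.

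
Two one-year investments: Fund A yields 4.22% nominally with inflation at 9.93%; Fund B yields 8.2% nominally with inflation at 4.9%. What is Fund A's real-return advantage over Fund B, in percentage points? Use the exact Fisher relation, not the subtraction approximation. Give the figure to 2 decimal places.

Fund A real return: 1.0422/1.0993 − 1 = -5.194%.
Fund B real return: 1.082/1.049 − 1 = 3.146%.
Difference: -5.194 − 3.146 = -8.340 pp.

-8.34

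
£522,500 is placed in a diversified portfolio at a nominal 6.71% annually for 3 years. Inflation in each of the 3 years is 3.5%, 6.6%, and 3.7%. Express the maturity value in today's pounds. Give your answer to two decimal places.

£554,913.57

Nominal value at maturity: £522,500 × (1 + 6.71%)^3 ≈ £634,894.63.
Price-level factor over 3 years: 1.035 × 1.066 × 1.037 = 1.14413247.
The maturity value deflated by that factor is the answer in today's purchasing power.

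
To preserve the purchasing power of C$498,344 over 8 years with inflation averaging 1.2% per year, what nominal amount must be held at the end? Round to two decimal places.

C$548,243.30

Cumulative price-level factor: (1+1.2%)^8 ≈ 1.1001302335.
Multiplying C$498,344 by the price-level factor gives the future nominal sum.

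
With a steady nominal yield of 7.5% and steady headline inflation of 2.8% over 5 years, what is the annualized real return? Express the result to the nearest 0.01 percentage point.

With constant rates the annual real return is the same each year: (1+7.5%)/(1+2.8%) − 1 = 0.04572.

4.57%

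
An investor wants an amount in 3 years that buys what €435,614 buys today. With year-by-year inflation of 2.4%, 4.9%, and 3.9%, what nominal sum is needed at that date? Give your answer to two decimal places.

Cumulative price-level factor: 1.024 × 1.049 × 1.039 = 1.116068864.
The nominal amount required is €435,614 scaled up by that factor.

€486,175.22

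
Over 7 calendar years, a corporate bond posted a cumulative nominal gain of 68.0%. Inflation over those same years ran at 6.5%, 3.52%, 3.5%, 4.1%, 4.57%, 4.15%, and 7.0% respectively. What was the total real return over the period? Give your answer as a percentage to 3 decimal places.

Cumulative inflation factor: 1.065 × 1.0352 × 1.035 × 1.041 × 1.0457 × 1.0415 × 1.070 ≈ 1.38425.
Nominal growth factor: 1.68000. Real growth factor = 1.68000 / 1.38425 ≈ 1.21365.
Total real return ≈ 21.3652%.

21.365%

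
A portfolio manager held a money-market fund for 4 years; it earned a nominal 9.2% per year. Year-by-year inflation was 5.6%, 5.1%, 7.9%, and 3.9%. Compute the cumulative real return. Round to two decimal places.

14.28%

Cumulative inflation factor: 1.056 × 1.051 × 1.079 × 1.039 ≈ 1.24424.
Nominal growth factor: 1.42197. Real growth factor = 1.42197 / 1.24424 ≈ 1.14284.
Total real return ≈ 14.2844%.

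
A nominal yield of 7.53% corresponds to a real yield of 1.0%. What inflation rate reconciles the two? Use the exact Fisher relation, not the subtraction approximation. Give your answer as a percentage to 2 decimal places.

6.47%

From (1+r_nom) = (1+r_real)(1+π), we get 1+π = (1 + 7.53%)/(1 + 1.0%) = 1.0753/1.010 ≈ 1.06465.
So π ≈ 6.4653%.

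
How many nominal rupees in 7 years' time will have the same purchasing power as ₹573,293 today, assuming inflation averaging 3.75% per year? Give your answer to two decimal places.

₹741,811.18

Cumulative price-level factor: (1+3.75%)^7 ≈ 1.2939477439.
Multiplying ₹573,293 by the price-level factor gives the future nominal sum.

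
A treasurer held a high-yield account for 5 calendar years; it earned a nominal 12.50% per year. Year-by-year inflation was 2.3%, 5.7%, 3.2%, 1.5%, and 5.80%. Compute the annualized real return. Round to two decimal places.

Cumulative inflation factor: 1.023 × 1.057 × 1.032 × 1.015 × 1.0580 ≈ 1.19835.
Nominal growth factor: 1.80203. Real growth factor = 1.80203 / 1.19835 ≈ 1.50377.
Annualized: 1.50377^(1/5) − 1 ≈ 0.08502.

8.50%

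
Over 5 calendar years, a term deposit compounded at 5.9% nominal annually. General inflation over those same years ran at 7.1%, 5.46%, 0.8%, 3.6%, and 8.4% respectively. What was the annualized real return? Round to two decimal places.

0.82%

Cumulative inflation factor: 1.071 × 1.0546 × 1.008 × 1.036 × 1.084 ≈ 1.27858.
Nominal growth factor: 1.33193. Real growth factor = 1.33193 / 1.27858 ≈ 1.04172.
Annualized: 1.04172^(1/5) − 1 ≈ 0.00821.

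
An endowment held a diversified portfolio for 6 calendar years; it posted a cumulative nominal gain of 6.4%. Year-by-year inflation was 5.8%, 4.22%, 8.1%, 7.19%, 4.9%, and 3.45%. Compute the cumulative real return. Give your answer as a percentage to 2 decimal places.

Cumulative inflation factor: 1.058 × 1.0422 × 1.081 × 1.0719 × 1.049 × 1.0345 ≈ 1.38651.
Nominal growth factor: 1.06400. Real growth factor = 1.06400 / 1.38651 ≈ 0.76739.
Total real return ≈ -23.2605%.

-23.26%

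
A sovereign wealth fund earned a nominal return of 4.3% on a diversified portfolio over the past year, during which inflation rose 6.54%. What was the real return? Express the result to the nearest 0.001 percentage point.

Real return via the Fisher equation: (1 + 4.3%)/(1 + 6.54%) − 1 = 1.043/1.0654 − 1 ≈ -0.02102.

-2.102%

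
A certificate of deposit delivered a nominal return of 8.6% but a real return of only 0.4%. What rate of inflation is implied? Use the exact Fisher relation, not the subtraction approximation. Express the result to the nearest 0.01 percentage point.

8.17%

From (1+r_nom) = (1+r_real)(1+π), we get 1+π = (1 + 8.6%)/(1 + 0.4%) = 1.086/1.004 ≈ 1.08167.
So π ≈ 8.1673%.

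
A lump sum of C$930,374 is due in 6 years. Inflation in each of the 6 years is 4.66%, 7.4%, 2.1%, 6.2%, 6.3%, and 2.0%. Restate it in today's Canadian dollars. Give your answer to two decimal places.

C$704,026.26

Price-level factor over 6 years: 1.0466 × 1.074 × 1.021 × 1.062 × 1.063 × 1.020 ≈ 1.3215046842.
Purchasing power today: C$930,374 divided by that factor.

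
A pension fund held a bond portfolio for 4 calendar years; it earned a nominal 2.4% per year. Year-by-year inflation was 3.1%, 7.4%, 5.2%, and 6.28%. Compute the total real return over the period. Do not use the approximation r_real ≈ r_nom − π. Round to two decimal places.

-11.19%

Cumulative inflation factor: 1.031 × 1.074 × 1.052 × 1.0628 ≈ 1.23803.
Nominal growth factor: 1.09951. Real growth factor = 1.09951 / 1.23803 ≈ 0.88812.
Total real return ≈ -11.1884%.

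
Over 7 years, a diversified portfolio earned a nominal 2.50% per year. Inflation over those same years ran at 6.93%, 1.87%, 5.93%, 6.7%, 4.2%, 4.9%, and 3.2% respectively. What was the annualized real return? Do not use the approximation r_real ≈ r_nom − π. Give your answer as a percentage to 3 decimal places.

Cumulative inflation factor: 1.0693 × 1.0187 × 1.0593 × 1.067 × 1.042 × 1.049 × 1.032 ≈ 1.38884.
Nominal growth factor: 1.18869. Real growth factor = 1.18869 / 1.38884 ≈ 0.85588.
Annualized: 0.85588^(1/7) − 1 ≈ -0.02199.

-2.199%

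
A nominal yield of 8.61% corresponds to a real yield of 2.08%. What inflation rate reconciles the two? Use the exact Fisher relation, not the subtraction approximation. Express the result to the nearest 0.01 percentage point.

From (1+r_nom) = (1+r_real)(1+π), we get 1+π = (1 + 8.61%)/(1 + 2.08%) = 1.0861/1.0208 ≈ 1.06397.
So π ≈ 6.3969%.

6.40%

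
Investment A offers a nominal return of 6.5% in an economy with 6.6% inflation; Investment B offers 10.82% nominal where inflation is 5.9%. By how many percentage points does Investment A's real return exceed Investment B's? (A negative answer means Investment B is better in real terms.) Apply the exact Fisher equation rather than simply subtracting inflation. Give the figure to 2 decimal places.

-4.74

Investment A real return: 1.065/1.066 − 1 = -0.094%.
Investment B real return: 1.1082/1.059 − 1 = 4.646%.
Difference: -0.094 − 4.646 = -4.740 pp.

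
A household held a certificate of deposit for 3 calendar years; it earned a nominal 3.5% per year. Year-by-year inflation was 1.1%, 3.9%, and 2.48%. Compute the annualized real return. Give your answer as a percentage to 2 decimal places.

Cumulative inflation factor: 1.011 × 1.039 × 1.0248 ≈ 1.07648.
Nominal growth factor: 1.10872. Real growth factor = 1.10872 / 1.07648 ≈ 1.02995.
Annualized: 1.02995^(1/3) − 1 ≈ 0.00988.

0.99%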